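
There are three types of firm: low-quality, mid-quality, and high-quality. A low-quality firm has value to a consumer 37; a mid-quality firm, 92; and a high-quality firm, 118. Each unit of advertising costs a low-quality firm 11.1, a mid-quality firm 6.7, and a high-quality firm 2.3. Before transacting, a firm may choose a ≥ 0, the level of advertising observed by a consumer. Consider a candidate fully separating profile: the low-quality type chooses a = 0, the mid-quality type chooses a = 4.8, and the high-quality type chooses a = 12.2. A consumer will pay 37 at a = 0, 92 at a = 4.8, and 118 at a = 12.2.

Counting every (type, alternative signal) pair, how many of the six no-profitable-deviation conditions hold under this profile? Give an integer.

High-quality (own payoff 118 − 2.3×12.2 = 89.94): to a=0 gives 37 → no gain ✓; to a=4.8 gives 92 − 2.3×4.8 = 80.96 → no gain ✓.
Mid-quality (own payoff 92 − 6.7×4.8 = 59.84): to a=0 gives 37 → no gain ✓; to a=12.2 gives 118 − 6.7×12.2 = 36.26 → no gain ✓.
Low-quality (own payoff 37): to a=4.8 gives 92 − 11.1×4.8 = 38.72 → profitable ✗; to a=12.2 gives 118 − 11.1×12.2 = -17.42 → no gain ✓.
5 of the 6 constraints hold; not an equilibrium.

5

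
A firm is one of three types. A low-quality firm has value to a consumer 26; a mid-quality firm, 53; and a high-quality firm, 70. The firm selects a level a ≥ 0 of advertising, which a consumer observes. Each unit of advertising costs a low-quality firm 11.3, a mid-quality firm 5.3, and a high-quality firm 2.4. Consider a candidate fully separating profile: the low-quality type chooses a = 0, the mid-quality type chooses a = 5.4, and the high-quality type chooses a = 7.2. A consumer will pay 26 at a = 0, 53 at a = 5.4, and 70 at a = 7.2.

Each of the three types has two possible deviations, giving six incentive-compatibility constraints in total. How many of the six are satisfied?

4

Low-quality (own payoff 26): to a=5.4 gives 53 − 11.3×5.4 = -8.02 → no gain ✓; to a=7.2 gives 70 − 11.3×7.2 = -11.36 → no gain ✓.
Mid-quality (own payoff 53 − 5.3×5.4 = 24.38): to a=0 gives 26 → profitable ✗; to a=7.2 gives 70 − 5.3×7.2 = 31.84 → profitable ✗.
High-quality (own payoff 70 − 2.4×7.2 = 52.72): to a=0 gives 26 → no gain ✓; to a=5.4 gives 53 − 2.4×5.4 = 40.04 → no gain ✓.
4 of the 6 constraints hold; not an equilibrium.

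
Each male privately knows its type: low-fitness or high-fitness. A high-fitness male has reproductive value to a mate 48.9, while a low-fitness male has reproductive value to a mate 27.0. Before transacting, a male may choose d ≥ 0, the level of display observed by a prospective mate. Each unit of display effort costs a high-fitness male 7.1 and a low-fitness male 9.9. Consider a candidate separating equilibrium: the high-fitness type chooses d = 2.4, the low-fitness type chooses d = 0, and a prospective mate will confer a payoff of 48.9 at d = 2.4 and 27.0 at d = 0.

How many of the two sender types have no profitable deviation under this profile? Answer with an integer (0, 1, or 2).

2

High-fitness type: signal → 48.9 − 7.1 × 2.4 = 31.86; deviate to 0 → 27.0. IC holds (31.86 ≥ 27.0).
Low-fitness type: stay at 0 → 27.0; mimic → 48.9 − 9.9 × 2.4 = 25.14. IC holds (27.0 ≥ 25.14).
2 of 2 constraints hold, so this is a separating equilibrium.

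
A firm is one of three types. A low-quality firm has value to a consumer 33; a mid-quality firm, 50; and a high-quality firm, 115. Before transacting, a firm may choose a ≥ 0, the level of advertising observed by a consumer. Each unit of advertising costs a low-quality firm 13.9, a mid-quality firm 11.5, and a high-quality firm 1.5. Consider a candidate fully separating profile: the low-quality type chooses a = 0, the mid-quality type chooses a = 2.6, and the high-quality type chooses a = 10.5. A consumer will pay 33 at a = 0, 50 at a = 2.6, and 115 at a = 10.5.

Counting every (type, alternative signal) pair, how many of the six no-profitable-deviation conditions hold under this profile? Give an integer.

5

High-quality (own payoff 115 − 1.5×10.5 = 99.25): to a=0 gives 33 → no gain ✓; to a=2.6 gives 50 − 1.5×2.6 = 46.1 → no gain ✓.
Low-quality (own payoff 33): to a=2.6 gives 50 − 13.9×2.6 = 13.86 → no gain ✓; to a=10.5 gives 115 − 13.9×10.5 = -30.95 → no gain ✓.
Mid-quality (own payoff 50 − 11.5×2.6 = 20.1): to a=0 gives 33 → profitable ✗; to a=10.5 gives 115 − 11.5×10.5 = -5.75 → no gain ✓.
5 of the 6 constraints hold; not an equilibrium.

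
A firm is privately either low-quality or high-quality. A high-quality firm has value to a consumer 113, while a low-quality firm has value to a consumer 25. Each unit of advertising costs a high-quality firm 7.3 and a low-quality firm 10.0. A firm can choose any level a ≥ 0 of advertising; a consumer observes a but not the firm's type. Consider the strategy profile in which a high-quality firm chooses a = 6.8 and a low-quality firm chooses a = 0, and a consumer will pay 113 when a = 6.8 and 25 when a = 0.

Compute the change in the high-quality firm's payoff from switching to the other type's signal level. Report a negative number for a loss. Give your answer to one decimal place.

Playing a = 6.8 the high-quality firm receives 113 − 7.3 × 6.8 = 63.36.
Deviating to a = 0 yields 25 instead.
Gain from deviating: 25 − 63.36 = -38.36, i.e. -38.4 to one decimal place.
The gain is negative, so the high-quality type's incentive-compatibility constraint is satisfied.

-38.4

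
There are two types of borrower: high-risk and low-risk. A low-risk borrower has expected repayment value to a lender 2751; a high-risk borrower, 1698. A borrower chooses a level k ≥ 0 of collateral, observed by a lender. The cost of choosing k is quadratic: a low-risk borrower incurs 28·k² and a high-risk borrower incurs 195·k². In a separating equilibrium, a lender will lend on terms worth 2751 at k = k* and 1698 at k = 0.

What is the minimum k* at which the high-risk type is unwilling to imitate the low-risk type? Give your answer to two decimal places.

2.32

The high-risk type at k = 0 receives 1698; imitating at k* yields 2751 − 195·k*².
Indifference: 1698 = 2751 − 195·k*², so k*² = (2751 − 1698) / 195 = 5.4.
k* = √5.4 ≈ 2.32.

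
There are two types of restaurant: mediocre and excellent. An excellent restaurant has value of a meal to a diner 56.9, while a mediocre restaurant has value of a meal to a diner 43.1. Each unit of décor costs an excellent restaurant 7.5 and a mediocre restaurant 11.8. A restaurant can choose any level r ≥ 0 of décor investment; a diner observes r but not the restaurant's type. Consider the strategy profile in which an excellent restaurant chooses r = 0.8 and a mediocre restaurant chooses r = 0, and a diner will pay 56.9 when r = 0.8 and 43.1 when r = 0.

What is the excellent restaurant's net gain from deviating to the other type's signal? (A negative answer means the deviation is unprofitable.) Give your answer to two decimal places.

Playing r = 0.8 the excellent restaurant receives 56.9 − 7.5 × 0.8 = 50.9.
Deviating to r = 0 yields 43.1 instead.
Gain from deviating: 43.1 − 50.9 = -7.80.
The gain is negative, so the excellent type's incentive-compatibility constraint is satisfied.

-7.80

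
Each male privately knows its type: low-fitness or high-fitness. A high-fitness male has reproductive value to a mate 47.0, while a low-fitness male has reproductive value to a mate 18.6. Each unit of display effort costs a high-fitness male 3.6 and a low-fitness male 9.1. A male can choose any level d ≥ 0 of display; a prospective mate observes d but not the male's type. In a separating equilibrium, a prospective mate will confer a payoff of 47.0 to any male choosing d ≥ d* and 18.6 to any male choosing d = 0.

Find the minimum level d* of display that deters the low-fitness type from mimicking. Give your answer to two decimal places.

A low-fitness male choosing d = 0 receives 18.6.
Imitating at d* instead would pay 47.0 at cost 9.1·d*, netting 47.0 − 9.1·d*.
Indifference: 18.6 = 47.0 − 9.1·d*, so d* = (47.0 − 18.6) / 9.1 ≈ 3.12.
At d* the low-fitness type's incentive constraint just binds; the high-fitness type strictly prefers d* since its per-unit cost is lower.

3.12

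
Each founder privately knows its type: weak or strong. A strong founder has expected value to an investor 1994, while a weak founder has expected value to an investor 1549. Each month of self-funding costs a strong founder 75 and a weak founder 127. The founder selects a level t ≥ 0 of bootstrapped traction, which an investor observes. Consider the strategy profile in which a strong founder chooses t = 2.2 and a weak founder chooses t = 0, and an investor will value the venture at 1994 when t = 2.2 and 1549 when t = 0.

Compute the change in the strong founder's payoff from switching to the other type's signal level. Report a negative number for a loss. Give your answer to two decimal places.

Playing t = 2.2 the strong founder receives 1994 − 75 × 2.2 = 1829.
Deviating to t = 0 yields 1549 instead.
Gain from deviating: 1549 − 1829 = -280.00.
The gain is negative, so the strong type's incentive-compatibility constraint is satisfied.

-280.00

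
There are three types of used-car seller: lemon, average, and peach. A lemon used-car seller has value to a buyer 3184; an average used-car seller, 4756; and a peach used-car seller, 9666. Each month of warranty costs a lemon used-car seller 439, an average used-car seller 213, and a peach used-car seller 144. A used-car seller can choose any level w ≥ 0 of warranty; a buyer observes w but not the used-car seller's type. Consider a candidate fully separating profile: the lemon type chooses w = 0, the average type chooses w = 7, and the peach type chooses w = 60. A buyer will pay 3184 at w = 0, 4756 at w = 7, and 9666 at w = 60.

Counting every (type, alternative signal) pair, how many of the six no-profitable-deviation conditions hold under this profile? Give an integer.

Lemon (own payoff 3184): to w=7 gives 4756 − 439×7 = 1683 → no gain ✓; to w=60 gives 9666 − 439×60 = -16674 → no gain ✓.
Average (own payoff 4756 − 213×7 = 3265): to w=0 gives 3184 → no gain ✓; to w=60 gives 9666 − 213×60 = -3114 → no gain ✓.
Peach (own payoff 9666 − 144×60 = 1026): to w=0 gives 3184 → profitable ✗; to w=7 gives 4756 − 144×7 = 3748 → profitable ✗.
4 of the 6 constraints hold; not an equilibrium.

4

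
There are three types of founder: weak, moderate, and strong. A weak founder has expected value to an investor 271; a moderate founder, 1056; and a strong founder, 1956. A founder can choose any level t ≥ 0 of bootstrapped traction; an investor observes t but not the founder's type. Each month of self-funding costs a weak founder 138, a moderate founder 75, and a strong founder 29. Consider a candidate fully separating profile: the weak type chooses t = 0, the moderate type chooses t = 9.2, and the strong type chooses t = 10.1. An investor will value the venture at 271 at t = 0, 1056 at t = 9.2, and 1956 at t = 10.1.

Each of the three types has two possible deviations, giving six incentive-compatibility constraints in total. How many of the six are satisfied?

4

Moderate (own payoff 1056 − 75×9.2 = 366): to t=0 gives 271 → no gain ✓; to t=10.1 gives 1956 − 75×10.1 = 1198.5 → profitable ✗.
Strong (own payoff 1956 − 29×10.1 = 1663.1): to t=0 gives 271 → no gain ✓; to t=9.2 gives 1056 − 29×9.2 = 789.2 → no gain ✓.
Weak (own payoff 271): to t=9.2 gives 1056 − 138×9.2 = -213.6 → no gain ✓; to t=10.1 gives 1956 − 138×10.1 = 562.2 → profitable ✗.
4 of the 6 constraints hold; not an equilibrium.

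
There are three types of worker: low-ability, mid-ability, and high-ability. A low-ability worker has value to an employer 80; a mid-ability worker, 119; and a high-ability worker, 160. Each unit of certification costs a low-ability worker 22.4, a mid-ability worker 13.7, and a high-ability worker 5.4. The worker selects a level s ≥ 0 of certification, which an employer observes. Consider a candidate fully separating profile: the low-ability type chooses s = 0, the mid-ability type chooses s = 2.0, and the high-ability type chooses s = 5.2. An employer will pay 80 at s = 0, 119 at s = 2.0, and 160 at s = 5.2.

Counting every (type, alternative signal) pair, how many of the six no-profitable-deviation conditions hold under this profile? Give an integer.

6

Mid-ability (own payoff 119 − 13.7×2.0 = 91.6): to s=0 gives 80 → no gain ✓; to s=5.2 gives 160 − 13.7×5.2 = 88.76 → no gain ✓.
High-ability (own payoff 160 − 5.4×5.2 = 131.92): to s=0 gives 80 → no gain ✓; to s=2.0 gives 119 − 5.4×2.0 = 108.2 → no gain ✓.
Low-ability (own payoff 80): to s=2.0 gives 119 − 22.4×2.0 = 74.2 → no gain ✓; to s=5.2 gives 160 − 22.4×5.2 = 43.52 → no gain ✓.
6 of the 6 constraints hold; this profile is a separating equilibrium.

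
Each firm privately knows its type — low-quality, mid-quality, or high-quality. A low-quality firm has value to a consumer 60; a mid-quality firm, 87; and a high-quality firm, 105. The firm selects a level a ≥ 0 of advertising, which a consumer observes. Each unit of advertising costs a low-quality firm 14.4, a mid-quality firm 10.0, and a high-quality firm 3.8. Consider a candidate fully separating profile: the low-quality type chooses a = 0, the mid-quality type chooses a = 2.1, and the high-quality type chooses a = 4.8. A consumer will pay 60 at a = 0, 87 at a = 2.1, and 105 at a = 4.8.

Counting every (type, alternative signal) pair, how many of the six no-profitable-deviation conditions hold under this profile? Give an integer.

6

Low-quality (own payoff 60): to a=2.1 gives 87 − 14.4×2.1 = 56.76 → no gain ✓; to a=4.8 gives 105 − 14.4×4.8 = 35.88 → no gain ✓.
High-quality (own payoff 105 − 3.8×4.8 = 86.76): to a=0 gives 60 → no gain ✓; to a=2.1 gives 87 − 3.8×2.1 = 79.02 → no gain ✓.
Mid-quality (own payoff 87 − 10.0×2.1 = 66): to a=0 gives 60 → no gain ✓; to a=4.8 gives 105 − 10.0×4.8 = 57 → no gain ✓.
6 of the 6 constraints hold; this profile is a separating equilibrium.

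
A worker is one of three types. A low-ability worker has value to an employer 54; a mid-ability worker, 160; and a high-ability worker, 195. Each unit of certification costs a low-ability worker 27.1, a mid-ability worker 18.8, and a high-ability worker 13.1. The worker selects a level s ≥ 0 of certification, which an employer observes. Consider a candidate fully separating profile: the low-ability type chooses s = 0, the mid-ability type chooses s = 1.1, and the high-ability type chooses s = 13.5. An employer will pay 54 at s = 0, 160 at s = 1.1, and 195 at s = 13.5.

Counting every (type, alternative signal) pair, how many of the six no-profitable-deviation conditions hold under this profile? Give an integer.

Mid-ability (own payoff 160 − 18.8×1.1 = 139.32): to s=0 gives 54 → no gain ✓; to s=13.5 gives 195 − 18.8×13.5 = -58.8 → no gain ✓.
High-ability (own payoff 195 − 13.1×13.5 = 18.15): to s=0 gives 54 → profitable ✗; to s=1.1 gives 160 − 13.1×1.1 = 145.59 → profitable ✗.
Low-ability (own payoff 54): to s=1.1 gives 160 − 27.1×1.1 = 130.19 → profitable ✗; to s=13.5 gives 195 − 27.1×13.5 = -170.85 → no gain ✓.
3 of the 6 constraints hold; not an equilibrium.

3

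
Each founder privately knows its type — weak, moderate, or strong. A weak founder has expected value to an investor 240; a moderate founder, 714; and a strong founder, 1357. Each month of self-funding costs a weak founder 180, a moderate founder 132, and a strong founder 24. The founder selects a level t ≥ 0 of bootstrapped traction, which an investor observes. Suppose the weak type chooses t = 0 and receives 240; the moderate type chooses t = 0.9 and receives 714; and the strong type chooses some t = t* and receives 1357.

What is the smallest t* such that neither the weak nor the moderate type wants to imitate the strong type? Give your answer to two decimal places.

Moderate type (on-path payoff 714 − 132×0.9 = 595.2) won't mimic when 595.2 ≥ 1357 − 132·t*, i.e. t* ≥ 5.77.
Weak type (on-path payoff 240) won't mimic when 240 ≥ 1357 − 180·t*, i.e. t* ≥ 6.21.
Both must hold, so t* = max(6.21, 5.77) = 6.21. The weak type's constraint binds.

6.21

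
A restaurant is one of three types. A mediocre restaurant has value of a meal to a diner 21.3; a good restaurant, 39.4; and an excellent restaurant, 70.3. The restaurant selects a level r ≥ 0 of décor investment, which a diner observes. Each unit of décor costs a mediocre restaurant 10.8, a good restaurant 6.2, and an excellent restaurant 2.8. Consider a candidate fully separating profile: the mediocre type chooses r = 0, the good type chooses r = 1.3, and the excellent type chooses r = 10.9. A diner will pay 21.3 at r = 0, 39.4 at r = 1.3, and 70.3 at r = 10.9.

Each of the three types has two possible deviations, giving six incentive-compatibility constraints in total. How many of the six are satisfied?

Excellent (own payoff 70.3 − 2.8×10.9 = 39.78): to r=0 gives 21.3 → no gain ✓; to r=1.3 gives 39.4 − 2.8×1.3 = 35.76 → no gain ✓.
Mediocre (own payoff 21.3): to r=1.3 gives 39.4 − 10.8×1.3 = 25.36 → profitable ✗; to r=10.9 gives 70.3 − 10.8×10.9 = -47.42 → no gain ✓.
Good (own payoff 39.4 − 6.2×1.3 = 31.34): to r=0 gives 21.3 → no gain ✓; to r=10.9 gives 70.3 − 6.2×10.9 = 2.72 → no gain ✓.
5 of the 6 constraints hold; not an equilibrium.

5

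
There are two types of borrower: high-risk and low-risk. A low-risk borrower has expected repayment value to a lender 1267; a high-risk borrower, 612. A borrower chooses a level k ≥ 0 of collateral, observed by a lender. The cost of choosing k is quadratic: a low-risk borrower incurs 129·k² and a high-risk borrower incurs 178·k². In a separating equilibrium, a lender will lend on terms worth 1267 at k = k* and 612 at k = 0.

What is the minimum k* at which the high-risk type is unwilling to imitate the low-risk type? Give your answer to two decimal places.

The high-risk type at k = 0 receives 612; imitating at k* yields 1267 − 178·k*².
Indifference: 612 = 1267 − 178·k*², so k*² = (1267 − 612) / 178 ≈ 3.6798.
k* = √3.6798 ≈ 1.92.

1.92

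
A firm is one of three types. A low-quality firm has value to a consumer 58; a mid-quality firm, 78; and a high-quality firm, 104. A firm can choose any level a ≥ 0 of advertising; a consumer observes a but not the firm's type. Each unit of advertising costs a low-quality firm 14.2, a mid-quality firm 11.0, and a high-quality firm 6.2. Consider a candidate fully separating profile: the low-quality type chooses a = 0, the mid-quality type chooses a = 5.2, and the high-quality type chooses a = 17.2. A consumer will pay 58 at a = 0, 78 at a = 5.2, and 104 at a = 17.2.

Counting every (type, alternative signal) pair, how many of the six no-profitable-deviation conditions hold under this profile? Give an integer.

3

Mid-quality (own payoff 78 − 11.0×5.2 = 20.8): to a=0 gives 58 → profitable ✗; to a=17.2 gives 104 − 11.0×17.2 = -85.2 → no gain ✓.
High-quality (own payoff 104 − 6.2×17.2 = -2.64): to a=0 gives 58 → profitable ✗; to a=5.2 gives 78 − 6.2×5.2 = 45.76 → profitable ✗.
Low-quality (own payoff 58): to a=5.2 gives 78 − 14.2×5.2 = 4.16 → no gain ✓; to a=17.2 gives 104 − 14.2×17.2 = -140.24 → no gain ✓.
3 of the 6 constraints hold; not an equilibrium.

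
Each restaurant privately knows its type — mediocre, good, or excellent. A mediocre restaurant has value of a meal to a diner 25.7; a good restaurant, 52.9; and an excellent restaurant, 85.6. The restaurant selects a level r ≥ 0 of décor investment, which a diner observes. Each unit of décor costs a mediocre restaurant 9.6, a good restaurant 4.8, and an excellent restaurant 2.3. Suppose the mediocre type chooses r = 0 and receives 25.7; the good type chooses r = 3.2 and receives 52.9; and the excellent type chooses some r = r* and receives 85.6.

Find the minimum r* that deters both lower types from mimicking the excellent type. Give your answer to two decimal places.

Good type (on-path payoff 52.9 − 4.8×3.2 = 37.54) won't mimic when 37.54 ≥ 85.6 − 4.8·r*, i.e. r* ≥ 10.01.
Mediocre type (on-path payoff 25.7) won't mimic when 25.7 ≥ 85.6 − 9.6·r*, i.e. r* ≥ 6.24.
Both must hold, so r* = max(6.24, 10.01) = 10.01. The good type's constraint binds.

10.01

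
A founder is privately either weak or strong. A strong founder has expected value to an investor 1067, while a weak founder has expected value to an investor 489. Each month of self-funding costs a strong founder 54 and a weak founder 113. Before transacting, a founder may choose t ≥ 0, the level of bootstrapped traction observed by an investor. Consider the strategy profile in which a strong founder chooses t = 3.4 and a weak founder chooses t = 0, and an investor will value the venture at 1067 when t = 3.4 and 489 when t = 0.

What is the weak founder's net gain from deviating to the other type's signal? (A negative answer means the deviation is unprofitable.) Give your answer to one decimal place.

Playing t = 0 the weak founder receives 489.
Deviating to t = 3.4 brings payment 1067 at cost 113 × 3.4 = 384.2, netting 682.8.
Gain from deviating: 682.8 − 489 = 193.8.
The gain is positive, so the weak type's incentive-compatibility constraint is violated — this profile is not a separating equilibrium.

193.8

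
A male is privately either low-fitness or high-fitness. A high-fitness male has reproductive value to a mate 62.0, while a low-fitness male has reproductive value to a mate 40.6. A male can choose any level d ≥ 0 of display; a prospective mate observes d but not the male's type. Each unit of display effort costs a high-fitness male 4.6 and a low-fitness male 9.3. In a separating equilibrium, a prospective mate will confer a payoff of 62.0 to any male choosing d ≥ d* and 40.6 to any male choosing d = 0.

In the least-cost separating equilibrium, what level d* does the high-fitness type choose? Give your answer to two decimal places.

A low-fitness male choosing d = 0 receives 40.6.
Imitating at d* instead would pay 62.0 at cost 9.3·d*, netting 62.0 − 9.3·d*.
Indifference: 40.6 = 62.0 − 9.3·d*, so d* = (62.0 − 40.6) / 9.3 ≈ 2.30.
At d* the low-fitness type's incentive constraint just binds; the high-fitness type strictly prefers d* since its per-unit cost is lower.

2.30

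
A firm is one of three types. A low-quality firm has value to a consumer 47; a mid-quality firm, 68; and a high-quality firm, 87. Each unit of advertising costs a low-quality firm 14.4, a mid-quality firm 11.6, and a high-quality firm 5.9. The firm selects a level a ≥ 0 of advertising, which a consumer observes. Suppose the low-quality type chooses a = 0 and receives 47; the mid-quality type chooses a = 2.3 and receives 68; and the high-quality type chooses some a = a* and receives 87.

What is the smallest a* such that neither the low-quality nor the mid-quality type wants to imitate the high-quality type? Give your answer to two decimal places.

3.94

Low-quality type (on-path payoff 47) won't mimic when 47 ≥ 87 − 14.4·a*, i.e. a* ≥ 2.78.
Mid-quality type (on-path payoff 68 − 11.6×2.3 = 41.32) won't mimic when 41.32 ≥ 87 − 11.6·a*, i.e. a* ≥ 3.94.
Both must hold, so a* = max(2.78, 3.94) = 3.94. The mid-quality type's constraint binds.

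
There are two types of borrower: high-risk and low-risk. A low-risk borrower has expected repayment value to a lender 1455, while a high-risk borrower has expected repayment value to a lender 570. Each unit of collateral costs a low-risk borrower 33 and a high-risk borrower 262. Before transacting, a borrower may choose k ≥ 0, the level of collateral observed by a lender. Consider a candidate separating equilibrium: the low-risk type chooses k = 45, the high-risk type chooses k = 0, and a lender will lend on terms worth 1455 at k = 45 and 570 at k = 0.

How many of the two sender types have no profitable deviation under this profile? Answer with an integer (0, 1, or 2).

Low-risk type: signal → 1455 − 33 × 45 = -30; deviate to 0 → 570. IC fails (-30 < 570).
High-risk type: stay at 0 → 570; mimic → 1455 − 262 × 45 = -10335. IC holds (570 ≥ -10335).
1 of 2 constraints hold, so this profile is not an equilibrium.

1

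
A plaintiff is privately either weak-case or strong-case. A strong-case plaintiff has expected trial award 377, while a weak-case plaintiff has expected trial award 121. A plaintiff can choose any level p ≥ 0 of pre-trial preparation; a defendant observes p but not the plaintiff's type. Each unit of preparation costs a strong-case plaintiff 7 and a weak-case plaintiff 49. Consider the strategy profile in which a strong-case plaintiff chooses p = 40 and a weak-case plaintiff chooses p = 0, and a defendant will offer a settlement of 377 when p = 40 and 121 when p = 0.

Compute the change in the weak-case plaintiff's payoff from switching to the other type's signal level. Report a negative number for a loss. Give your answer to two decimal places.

Playing p = 0 the weak-case plaintiff receives 121.
Deviating to p = 40 brings payment 377 at cost 49 × 40 = 1960, netting -1583.
Gain from deviating: -1583 − 121 = -1704.00.
The gain is negative, so the weak-case type's incentive-compatibility constraint is satisfied.

-1704.00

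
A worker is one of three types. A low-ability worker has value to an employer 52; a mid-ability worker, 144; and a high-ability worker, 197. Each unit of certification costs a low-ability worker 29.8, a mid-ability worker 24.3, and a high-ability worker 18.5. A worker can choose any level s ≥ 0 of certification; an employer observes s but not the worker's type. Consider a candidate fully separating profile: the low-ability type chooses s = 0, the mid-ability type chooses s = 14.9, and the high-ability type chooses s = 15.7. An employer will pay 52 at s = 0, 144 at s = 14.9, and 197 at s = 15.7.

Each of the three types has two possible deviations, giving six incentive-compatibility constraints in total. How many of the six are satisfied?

Low-ability (own payoff 52): to s=14.9 gives 144 − 29.8×14.9 = -300.02 → no gain ✓; to s=15.7 gives 197 − 29.8×15.7 = -270.86 → no gain ✓.
Mid-ability (own payoff 144 − 24.3×14.9 = -218.07): to s=0 gives 52 → profitable ✗; to s=15.7 gives 197 − 24.3×15.7 = -184.51 → profitable ✗.
High-ability (own payoff 197 − 18.5×15.7 = -93.45): to s=0 gives 52 → profitable ✗; to s=14.9 gives 144 − 18.5×14.9 = -131.65 → no gain ✓.
3 of the 6 constraints hold; not an equilibrium.

3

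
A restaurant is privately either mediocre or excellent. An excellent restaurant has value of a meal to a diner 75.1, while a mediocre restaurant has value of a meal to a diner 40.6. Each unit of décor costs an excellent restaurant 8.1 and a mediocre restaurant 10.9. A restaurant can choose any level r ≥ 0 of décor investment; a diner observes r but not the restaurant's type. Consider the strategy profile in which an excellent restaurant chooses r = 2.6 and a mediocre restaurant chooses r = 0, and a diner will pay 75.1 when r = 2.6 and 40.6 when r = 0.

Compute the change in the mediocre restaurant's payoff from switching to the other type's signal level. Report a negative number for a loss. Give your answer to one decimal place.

6.2

Playing r = 0 the mediocre restaurant receives 40.6.
Deviating to r = 2.6 brings payment 75.1 at cost 10.9 × 2.6 = 28.34, netting 46.76.
Gain from deviating: 46.76 − 40.6 = 6.16, i.e. 6.2 to one decimal place.
The gain is positive, so the mediocre type's incentive-compatibility constraint is violated — this profile is not a separating equilibrium.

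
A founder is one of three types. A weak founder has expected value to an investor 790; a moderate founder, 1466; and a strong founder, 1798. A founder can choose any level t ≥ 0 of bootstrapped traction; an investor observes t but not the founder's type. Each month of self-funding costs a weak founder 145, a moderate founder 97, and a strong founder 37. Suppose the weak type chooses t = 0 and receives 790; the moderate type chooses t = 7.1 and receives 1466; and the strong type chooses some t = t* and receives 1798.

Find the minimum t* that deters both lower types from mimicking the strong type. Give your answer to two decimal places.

Moderate type (on-path payoff 1466 − 97×7.1 = 777.3) won't mimic when 777.3 ≥ 1798 − 97·t*, i.e. t* ≥ 10.52.
Weak type (on-path payoff 790) won't mimic when 790 ≥ 1798 − 145·t*, i.e. t* ≥ 6.95.
Both must hold, so t* = max(6.95, 10.52) = 10.52. The moderate type's constraint binds.

10.52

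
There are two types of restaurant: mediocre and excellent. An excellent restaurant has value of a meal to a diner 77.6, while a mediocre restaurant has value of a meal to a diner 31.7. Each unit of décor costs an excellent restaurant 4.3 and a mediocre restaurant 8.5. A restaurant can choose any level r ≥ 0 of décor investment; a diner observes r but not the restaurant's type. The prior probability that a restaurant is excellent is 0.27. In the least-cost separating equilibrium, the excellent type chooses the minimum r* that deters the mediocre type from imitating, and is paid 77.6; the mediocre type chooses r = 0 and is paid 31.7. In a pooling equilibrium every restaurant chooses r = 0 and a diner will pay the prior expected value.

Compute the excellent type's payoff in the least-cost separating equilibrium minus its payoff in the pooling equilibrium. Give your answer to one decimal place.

Least-cost separating signal: r* solves 31.7 = 77.6 − 8.5·r*, so r* = (77.6 − 31.7)/8.5 = 5.4.
Excellent type's separating payoff: 77.6 − 4.3 × r* = 77.6 − 4.3 × (77.6 − 31.7)/8.5 = 77.6 − 197.37/8.5 = 54.38.
Pooling payoff: 0.27 × 77.6 + 0.73 × 31.7 = 44.093.
Difference: 54.38 − 44.093 = 10.287, i.e. 10.3 to one decimal place.
The excellent type prefers to separate.

10.3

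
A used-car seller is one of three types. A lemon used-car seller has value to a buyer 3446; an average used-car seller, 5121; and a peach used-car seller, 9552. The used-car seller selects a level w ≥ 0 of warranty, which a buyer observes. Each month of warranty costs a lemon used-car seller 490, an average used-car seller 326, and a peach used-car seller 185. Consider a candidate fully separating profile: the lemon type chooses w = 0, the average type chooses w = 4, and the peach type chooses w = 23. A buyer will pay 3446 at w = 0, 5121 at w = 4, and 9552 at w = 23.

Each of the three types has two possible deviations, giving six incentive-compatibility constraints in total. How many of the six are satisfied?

6

Peach (own payoff 9552 − 185×23 = 5297): to w=0 gives 3446 → no gain ✓; to w=4 gives 5121 − 185×4 = 4381 → no gain ✓.
Lemon (own payoff 3446): to w=4 gives 5121 − 490×4 = 3161 → no gain ✓; to w=23 gives 9552 − 490×23 = -1718 → no gain ✓.
Average (own payoff 5121 − 326×4 = 3817): to w=0 gives 3446 → no gain ✓; to w=23 gives 9552 − 326×23 = 2054 → no gain ✓.
6 of the 6 constraints hold; this profile is a separating equilibrium.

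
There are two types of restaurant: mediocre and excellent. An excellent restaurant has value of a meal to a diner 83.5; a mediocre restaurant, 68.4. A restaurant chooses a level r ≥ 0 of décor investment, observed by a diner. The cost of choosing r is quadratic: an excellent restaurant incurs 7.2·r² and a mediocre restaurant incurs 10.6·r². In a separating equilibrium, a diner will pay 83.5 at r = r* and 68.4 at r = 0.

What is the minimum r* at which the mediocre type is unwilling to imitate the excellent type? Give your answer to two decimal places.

1.19

The mediocre type at r = 0 receives 68.4; imitating at r* yields 83.5 − 10.6·r*².
Indifference: 68.4 = 83.5 − 10.6·r*², so r*² = (83.5 − 68.4) / 10.6 ≈ 1.4245.
r* = √1.4245 ≈ 1.19.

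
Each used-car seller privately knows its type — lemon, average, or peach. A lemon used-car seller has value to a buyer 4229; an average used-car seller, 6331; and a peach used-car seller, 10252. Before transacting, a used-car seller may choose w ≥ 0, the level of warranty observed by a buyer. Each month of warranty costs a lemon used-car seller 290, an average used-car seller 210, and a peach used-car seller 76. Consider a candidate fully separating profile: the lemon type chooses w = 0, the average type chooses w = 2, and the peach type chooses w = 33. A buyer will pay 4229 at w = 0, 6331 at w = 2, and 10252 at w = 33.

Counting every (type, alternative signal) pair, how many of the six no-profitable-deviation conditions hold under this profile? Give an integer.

Average (own payoff 6331 − 210×2 = 5911): to w=0 gives 4229 → no gain ✓; to w=33 gives 10252 − 210×33 = 3322 → no gain ✓.
Lemon (own payoff 4229): to w=2 gives 6331 − 290×2 = 5751 → profitable ✗; to w=33 gives 10252 − 290×33 = 682 → no gain ✓.
Peach (own payoff 10252 − 76×33 = 7744): to w=0 gives 4229 → no gain ✓; to w=2 gives 6331 − 76×2 = 6179 → no gain ✓.
5 of the 6 constraints hold; not an equilibrium.

5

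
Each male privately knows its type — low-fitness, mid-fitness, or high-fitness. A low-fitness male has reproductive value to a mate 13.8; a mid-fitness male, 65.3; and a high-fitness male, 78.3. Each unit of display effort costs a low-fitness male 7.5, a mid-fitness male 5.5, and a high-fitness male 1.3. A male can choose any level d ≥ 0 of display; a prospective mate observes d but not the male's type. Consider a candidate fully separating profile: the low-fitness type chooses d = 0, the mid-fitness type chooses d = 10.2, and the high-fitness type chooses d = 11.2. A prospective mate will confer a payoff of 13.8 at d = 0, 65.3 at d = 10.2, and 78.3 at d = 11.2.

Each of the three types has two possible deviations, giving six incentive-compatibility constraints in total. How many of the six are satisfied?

4

Mid-fitness (own payoff 65.3 − 5.5×10.2 = 9.2): to d=0 gives 13.8 → profitable ✗; to d=11.2 gives 78.3 − 5.5×11.2 = 16.7 → profitable ✗.
High-fitness (own payoff 78.3 − 1.3×11.2 = 63.74): to d=0 gives 13.8 → no gain ✓; to d=10.2 gives 65.3 − 1.3×10.2 = 52.04 → no gain ✓.
Low-fitness (own payoff 13.8): to d=10.2 gives 65.3 − 7.5×10.2 = -11.2 → no gain ✓; to d=11.2 gives 78.3 − 7.5×11.2 = -5.7 → no gain ✓.
4 of the 6 constraints hold; not an equilibrium.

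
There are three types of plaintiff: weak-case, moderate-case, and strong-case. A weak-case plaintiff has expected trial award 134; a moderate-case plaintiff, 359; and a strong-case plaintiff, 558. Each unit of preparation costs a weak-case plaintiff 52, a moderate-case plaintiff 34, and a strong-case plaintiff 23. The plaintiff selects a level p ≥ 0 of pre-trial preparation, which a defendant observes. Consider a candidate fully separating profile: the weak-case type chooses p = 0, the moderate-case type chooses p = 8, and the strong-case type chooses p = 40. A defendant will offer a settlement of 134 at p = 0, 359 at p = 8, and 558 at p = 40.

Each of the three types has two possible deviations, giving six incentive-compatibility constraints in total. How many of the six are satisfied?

Strong-case (own payoff 558 − 23×40 = -362): to p=0 gives 134 → profitable ✗; to p=8 gives 359 − 23×8 = 175 → profitable ✗.
Weak-case (own payoff 134): to p=8 gives 359 − 52×8 = -57 → no gain ✓; to p=40 gives 558 − 52×40 = -1522 → no gain ✓.
Moderate-case (own payoff 359 − 34×8 = 87): to p=0 gives 134 → profitable ✗; to p=40 gives 558 − 34×40 = -802 → no gain ✓.
3 of the 6 constraints hold; not an equilibrium.

3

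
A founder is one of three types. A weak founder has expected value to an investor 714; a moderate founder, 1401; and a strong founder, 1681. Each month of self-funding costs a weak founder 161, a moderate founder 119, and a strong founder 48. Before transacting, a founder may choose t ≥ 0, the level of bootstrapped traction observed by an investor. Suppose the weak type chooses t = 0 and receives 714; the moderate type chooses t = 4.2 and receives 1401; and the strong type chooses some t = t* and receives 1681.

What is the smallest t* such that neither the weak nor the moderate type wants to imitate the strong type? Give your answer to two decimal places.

Weak type (on-path payoff 714) won't mimic when 714 ≥ 1681 − 161·t*, i.e. t* ≥ 6.01.
Moderate type (on-path payoff 1401 − 119×4.2 = 901.2) won't mimic when 901.2 ≥ 1681 − 119·t*, i.e. t* ≥ 6.55.
Both must hold, so t* = max(6.01, 6.55) = 6.55. The moderate type's constraint binds.

6.55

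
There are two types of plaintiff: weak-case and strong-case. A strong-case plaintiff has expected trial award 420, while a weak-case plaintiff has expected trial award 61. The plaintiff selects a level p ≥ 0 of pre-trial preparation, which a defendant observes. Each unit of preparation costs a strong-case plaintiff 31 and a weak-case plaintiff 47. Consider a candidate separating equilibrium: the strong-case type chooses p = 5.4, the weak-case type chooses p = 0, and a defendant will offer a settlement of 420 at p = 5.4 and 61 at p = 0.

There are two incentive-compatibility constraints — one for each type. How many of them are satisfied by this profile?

1

Strong-case type: signal → 420 − 31 × 5.4 = 252.6; deviate to 0 → 61. IC holds (252.6 ≥ 61).
Weak-case type: stay at 0 → 61; mimic → 420 − 47 × 5.4 = 166.2. IC fails (61 < 166.2).
1 of 2 constraints hold, so this profile is not an equilibrium.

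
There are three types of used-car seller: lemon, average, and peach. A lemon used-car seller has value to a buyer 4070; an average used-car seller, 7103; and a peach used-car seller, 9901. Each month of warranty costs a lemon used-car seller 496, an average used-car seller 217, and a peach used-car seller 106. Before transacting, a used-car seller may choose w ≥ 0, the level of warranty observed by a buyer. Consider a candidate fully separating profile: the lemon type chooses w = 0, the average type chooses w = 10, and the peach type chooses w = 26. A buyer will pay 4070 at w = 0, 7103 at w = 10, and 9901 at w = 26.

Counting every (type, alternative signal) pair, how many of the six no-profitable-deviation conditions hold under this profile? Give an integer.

6

Peach (own payoff 9901 − 106×26 = 7145): to w=0 gives 4070 → no gain ✓; to w=10 gives 7103 − 106×10 = 6043 → no gain ✓.
Lemon (own payoff 4070): to w=10 gives 7103 − 496×10 = 2143 → no gain ✓; to w=26 gives 9901 − 496×26 = -2995 → no gain ✓.
Average (own payoff 7103 − 217×10 = 4933): to w=0 gives 4070 → no gain ✓; to w=26 gives 9901 − 217×26 = 4259 → no gain ✓.
6 of the 6 constraints hold; this profile is a separating equilibrium.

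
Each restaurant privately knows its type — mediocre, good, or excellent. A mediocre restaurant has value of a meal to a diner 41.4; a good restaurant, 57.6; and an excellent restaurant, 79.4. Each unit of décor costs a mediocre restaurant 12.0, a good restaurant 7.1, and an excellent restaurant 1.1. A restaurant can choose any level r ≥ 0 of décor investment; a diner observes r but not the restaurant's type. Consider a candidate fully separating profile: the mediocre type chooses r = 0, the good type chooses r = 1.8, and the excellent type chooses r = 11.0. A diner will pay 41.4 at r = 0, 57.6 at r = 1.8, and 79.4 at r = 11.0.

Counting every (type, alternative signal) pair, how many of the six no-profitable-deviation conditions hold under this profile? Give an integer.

Excellent (own payoff 79.4 − 1.1×11.0 = 67.3): to r=0 gives 41.4 → no gain ✓; to r=1.8 gives 57.6 − 1.1×1.8 = 55.62 → no gain ✓.
Good (own payoff 57.6 − 7.1×1.8 = 44.82): to r=0 gives 41.4 → no gain ✓; to r=11.0 gives 79.4 − 7.1×11.0 = 1.3 → no gain ✓.
Mediocre (own payoff 41.4): to r=1.8 gives 57.6 − 12.0×1.8 = 36 → no gain ✓; to r=11.0 gives 79.4 − 12.0×11.0 = -52.6 → no gain ✓.
6 of the 6 constraints hold; this profile is a separating equilibrium.

6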